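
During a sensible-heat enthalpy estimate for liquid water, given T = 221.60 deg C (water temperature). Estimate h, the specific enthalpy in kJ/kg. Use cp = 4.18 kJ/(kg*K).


h = cp * T
h = 4.18 * 221.60
h = 926.29 kJ/kg


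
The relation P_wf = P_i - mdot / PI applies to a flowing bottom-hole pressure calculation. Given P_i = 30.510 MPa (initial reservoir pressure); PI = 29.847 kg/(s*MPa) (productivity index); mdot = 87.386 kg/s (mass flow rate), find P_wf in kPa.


P_wf = P_i - mdot / PI
P_wf = 30.510 - 87.386 / 29.847
P_wf = 27.58220 MPa
Convert: 27.58220 MPa * 1000.0 = 27582 kPa
P_wf = 27582 kPa


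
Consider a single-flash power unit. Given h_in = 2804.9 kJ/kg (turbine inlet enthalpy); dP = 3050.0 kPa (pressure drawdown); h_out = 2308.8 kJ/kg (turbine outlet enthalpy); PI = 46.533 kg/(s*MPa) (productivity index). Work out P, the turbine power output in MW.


Step 1: mdot = PI * dP / 1000 = 46.533 * 3050.0 / 1000 = 141.9256 kg/s
Step 2: P = mdot*(h_in - h_out)/1000 = 141.9256*(2804.9 - 2308.8)/1000 = 70.409 MW
P = 70.409 MW


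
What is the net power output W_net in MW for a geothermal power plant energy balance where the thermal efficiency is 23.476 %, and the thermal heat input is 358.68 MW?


W_net = eta / 100 * Q_in
W_net = 23.476 / 100 * 358.68
W_net = 84.204 MW


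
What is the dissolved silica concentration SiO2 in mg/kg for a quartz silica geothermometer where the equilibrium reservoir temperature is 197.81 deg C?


SiO2 = 10^(5.19 - 1309/(T_eq + 273.15))
SiO2 = 10^(5.19 - 1309/(197.81 + 273.15))
SiO2 = 257.38 mg/kg


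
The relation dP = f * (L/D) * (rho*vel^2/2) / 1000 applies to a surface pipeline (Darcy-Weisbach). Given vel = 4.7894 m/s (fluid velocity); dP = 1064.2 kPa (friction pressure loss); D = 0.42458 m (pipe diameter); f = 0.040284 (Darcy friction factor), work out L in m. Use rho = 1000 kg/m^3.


L = dP*1000*D / (f*rho*vel^2/2)
L = 1064.2*1000*0.42458 / (0.040284*1000*4.7894^2/2)
L = 977.95 m


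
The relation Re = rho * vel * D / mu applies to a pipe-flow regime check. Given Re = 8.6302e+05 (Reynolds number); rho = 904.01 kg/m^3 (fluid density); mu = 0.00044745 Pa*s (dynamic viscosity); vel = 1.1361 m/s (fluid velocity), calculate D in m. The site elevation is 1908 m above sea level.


D = Re * mu / (rho * vel)
D = 8.6302e+05 * 0.00044745 / (904.01 * 1.1361)
D = 0.37599 m


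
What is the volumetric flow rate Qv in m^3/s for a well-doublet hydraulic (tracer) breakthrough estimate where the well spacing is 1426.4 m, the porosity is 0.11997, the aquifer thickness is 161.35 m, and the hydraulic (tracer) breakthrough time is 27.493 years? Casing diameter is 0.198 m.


Qv = pi*hr*phi*L^2 / (3*t_bt*365.25*86400)
Qv = pi*161.35*0.11997*1426.4^2 / (3*27.493*365.25*86400)
Qv = 0.047536 m^3/s


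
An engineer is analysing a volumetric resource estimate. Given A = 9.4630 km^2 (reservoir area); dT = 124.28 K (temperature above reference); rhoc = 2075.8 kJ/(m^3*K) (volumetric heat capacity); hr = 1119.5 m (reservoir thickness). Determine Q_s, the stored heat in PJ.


Step 1: Vr = A*1e6*hr = 9.463*1e6*1119.5 = 1.059383e+10 m^3
Step 2: Q_s = Vr*rhoc*dT/1e12 = 1.059383e+10*2075.8*124.28/1e12 = 2733.0 PJ
Q_s = 2733.0 PJ


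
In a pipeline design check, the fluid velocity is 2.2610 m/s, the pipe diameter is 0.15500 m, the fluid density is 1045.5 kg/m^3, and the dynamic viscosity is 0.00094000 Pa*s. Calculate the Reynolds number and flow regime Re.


Step 1: Re = rho*vel*D/mu = 1045.5*2.261*0.155/0.00094 = 3.8979e+05
Step 2: Re = 3.8979e+05 > 4000, so flow is turbulent.
Re = 3.8979e+05 (turbulent)


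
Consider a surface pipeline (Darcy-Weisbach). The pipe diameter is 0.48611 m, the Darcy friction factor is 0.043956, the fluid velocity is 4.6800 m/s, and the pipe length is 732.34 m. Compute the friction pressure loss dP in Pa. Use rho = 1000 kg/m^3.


dP = f * (L/D) * (rho*vel^2/2) / 1000
dP = 0.043956 * (732.34/0.48611) * (1000*4.6800^2/2) / 1000
dP = 725.2005 kPa
Convert: 725.2005 kPa * 1000.0 = 7.2520e+05 Pa
dP = 7.2520e+05 Pa


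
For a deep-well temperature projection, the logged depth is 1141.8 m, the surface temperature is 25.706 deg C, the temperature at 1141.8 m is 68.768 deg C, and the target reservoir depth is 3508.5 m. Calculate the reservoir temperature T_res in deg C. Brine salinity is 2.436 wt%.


Step 1: grad = (T_d1 - T_surf)/d1 * 1000 = (68.768 - 25.706)/1141.8 * 1000 = 37.71414 deg C/km
Step 2: T_res = T_surf + grad*d2/1000 = 25.706 + 37.71414*3508.5/1000 = 158.03 deg C
T_res = 158.03 deg C


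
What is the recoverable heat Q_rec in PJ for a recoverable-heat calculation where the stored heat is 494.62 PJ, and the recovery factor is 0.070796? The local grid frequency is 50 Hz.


Q_rec = Q_s * RF
Q_rec = 494.62 * 0.070796
Q_rec = 35.017 PJ


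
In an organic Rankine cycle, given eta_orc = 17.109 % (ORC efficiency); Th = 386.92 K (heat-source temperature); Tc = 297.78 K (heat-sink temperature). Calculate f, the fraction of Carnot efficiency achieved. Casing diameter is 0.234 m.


f = (eta_orc/100) / (1 - Tc/Th)
f = (17.109/100) / (1 - 297.78/386.92)
f = 0.74263


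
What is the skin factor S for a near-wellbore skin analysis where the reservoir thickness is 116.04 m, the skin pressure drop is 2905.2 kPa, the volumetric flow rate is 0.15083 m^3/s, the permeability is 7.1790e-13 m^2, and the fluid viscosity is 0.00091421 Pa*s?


S = dP_s * 1000 * 2*pi*k*hr / (q*mu)
S = 2905.2 * 1000 * 2*pi*7.1790e-13*116.04 / (0.15083*0.00091421)
S = 11.028


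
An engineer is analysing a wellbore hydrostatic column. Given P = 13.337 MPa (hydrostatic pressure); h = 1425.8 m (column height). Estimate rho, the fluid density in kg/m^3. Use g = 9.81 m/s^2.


rho = P * 1e6 / (g * h)
rho = 13.337 * 1e6 / (9.81 * 1425.8)
rho = 953.52 kg/m^3


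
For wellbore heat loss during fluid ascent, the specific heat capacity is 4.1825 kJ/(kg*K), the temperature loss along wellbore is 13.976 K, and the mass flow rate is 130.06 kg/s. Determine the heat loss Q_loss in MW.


Q_loss = mdot * cp * dT
Q_loss = 130.06 * 4.1825 * 13.976
Q_loss = 7602.608 kW
Convert: 7602.608 kW * 0.001 = 7.6026 MW
Q_loss = 7.6026 MW


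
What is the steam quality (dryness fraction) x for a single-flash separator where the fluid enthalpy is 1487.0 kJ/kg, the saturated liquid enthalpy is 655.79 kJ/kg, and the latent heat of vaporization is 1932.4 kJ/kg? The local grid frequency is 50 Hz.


x = (h - hf) / hfg
x = (1487.0 - 655.79) / 1932.4
x = 0.43014


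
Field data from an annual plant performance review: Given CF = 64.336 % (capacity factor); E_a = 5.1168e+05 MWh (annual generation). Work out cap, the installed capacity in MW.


cap = E_a / (CF/100 * 8760)
cap = 5.1168e+05 / (64.336/100 * 8760)
cap = 90.790 MW


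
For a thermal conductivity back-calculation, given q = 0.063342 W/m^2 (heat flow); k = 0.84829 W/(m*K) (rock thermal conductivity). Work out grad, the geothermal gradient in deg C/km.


grad = q / k * 1000
grad = 0.063342 / 0.84829 * 1000
grad = 74.670 deg C/km


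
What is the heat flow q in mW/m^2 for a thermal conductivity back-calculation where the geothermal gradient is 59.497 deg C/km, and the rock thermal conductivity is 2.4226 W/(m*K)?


q = k * grad / 1000
q = 2.4226 * 59.497 / 1000
q = 0.1441374 W/m^2
Convert: 0.1441374 W/m^2 * 1000.0 = 144.14 mW/m^2
q = 144.14 mW/m^2


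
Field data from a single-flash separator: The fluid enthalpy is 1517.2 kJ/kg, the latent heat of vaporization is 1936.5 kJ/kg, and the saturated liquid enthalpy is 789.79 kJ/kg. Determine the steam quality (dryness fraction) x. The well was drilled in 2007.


x = (h - hf) / hfg
x = (1517.2 - 789.79) / 1936.5
x = 0.37563


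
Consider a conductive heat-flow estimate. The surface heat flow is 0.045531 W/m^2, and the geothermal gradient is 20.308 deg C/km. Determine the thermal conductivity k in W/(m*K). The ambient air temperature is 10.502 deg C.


k = q * 1000 / grad
k = 0.045531 * 1000 / 20.308
k = 2.2420 W/(m*K)


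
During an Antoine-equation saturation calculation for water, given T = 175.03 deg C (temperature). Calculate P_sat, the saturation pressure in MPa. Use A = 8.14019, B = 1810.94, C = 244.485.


P_sat = 10^(A - B/(C + T)) / 760 * 0.101325
P_sat = 10^(8.14019 - 1810.94/(244.485 + 175.03)) / 760 * 0.101325
P_sat = 0.88786 MPa


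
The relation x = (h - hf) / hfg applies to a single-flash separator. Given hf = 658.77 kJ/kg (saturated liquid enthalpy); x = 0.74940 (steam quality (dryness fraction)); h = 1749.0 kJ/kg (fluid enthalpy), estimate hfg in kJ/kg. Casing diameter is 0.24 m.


hfg = (h - hf) / x
hfg = (1749.0 - 658.77) / 0.74940
hfg = 1454.8 kJ/kg


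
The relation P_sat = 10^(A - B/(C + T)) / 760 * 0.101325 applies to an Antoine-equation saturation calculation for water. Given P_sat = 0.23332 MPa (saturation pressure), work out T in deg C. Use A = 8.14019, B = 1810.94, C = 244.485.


T = B / (A - log10(P_sat * 760 / 0.101325)) - C
T = 1810.94 / (8.14019 - log10(0.23332 * 760 / 0.101325)) - 244.485
T = 125.31 deg C


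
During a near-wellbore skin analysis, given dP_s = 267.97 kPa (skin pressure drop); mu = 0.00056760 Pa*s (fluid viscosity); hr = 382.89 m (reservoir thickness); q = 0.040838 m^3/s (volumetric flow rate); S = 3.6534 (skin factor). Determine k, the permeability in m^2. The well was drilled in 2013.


k = S*q*mu / (2*pi*dP_s*1000*hr)
k = 3.6534*0.040838*0.00056760 / (2*pi*267.97*1000*382.89)
k = 1.3136e-13 m^2


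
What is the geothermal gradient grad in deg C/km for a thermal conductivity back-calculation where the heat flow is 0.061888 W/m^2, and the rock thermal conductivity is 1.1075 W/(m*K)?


grad = q / k * 1000
grad = 0.061888 / 1.1075 * 1000
grad = 55.881 deg C/km


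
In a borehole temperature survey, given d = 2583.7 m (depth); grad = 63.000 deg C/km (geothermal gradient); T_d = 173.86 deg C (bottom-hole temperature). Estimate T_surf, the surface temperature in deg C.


T_surf = T_d - grad * d / 1000
T_surf = 173.86 - 63.000 * 2583.7 / 1000
T_surf = 11.087 deg C


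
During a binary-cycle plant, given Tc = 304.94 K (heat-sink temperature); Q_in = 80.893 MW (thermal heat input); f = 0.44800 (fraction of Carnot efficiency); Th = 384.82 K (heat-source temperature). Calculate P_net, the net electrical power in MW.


Step 1: eta = (1 - Tc/Th)*f = (1 - 304.94/384.82)*0.448 = 0.09299475
Step 2: P_net = eta * Q_in = 0.09299475 * 80.893 = 7.5226 MW
P_net = 7.5226 MW


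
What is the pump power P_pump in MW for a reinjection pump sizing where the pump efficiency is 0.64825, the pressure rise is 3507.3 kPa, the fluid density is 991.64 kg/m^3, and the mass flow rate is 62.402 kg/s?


P_pump = mdot * dP / (rho * eta)
P_pump = 62.402 * 3507.3 / (991.64 * 0.64825)
P_pump = 340.4669 kW
Convert: 340.4669 kW * 0.001 = 0.34047 MW
P_pump = 0.34047 MW


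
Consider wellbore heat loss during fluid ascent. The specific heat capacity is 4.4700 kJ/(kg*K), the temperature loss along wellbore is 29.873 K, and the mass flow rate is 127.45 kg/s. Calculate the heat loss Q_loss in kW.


Q_loss = mdot * cp * dT
Q_loss = 127.45 * 4.4700 * 29.873
Q_loss = 17019 kW


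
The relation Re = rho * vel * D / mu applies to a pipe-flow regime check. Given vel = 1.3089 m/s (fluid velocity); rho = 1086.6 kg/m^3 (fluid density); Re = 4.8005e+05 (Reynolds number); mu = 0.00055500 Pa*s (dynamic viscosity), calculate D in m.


D = Re * mu / (rho * vel)
D = 4.8005e+05 * 0.00055500 / (1086.6 * 1.3089)
D = 0.18733 m


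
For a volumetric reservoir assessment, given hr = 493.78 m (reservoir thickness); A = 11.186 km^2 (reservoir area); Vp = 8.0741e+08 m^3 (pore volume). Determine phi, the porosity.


phi = Vp / (A * 1e6 * hr)
phi = 8.0741e+08 / (11.186 * 1e6 * 493.78)
phi = 0.14618


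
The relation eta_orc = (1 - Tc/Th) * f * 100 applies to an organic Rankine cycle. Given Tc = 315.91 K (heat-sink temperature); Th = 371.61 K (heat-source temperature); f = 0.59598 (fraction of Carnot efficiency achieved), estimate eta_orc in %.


eta_orc = (1 - Tc/Th) * f * 100
eta_orc = (1 - 315.91/371.61) * 0.59598 * 100
eta_orc = 8.9330 %


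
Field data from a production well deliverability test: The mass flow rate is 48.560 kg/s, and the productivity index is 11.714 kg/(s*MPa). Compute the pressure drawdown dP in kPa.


dP = mdot * 1000 / PI
dP = 48.560 * 1000 / 11.714
dP = 4145.5 kPa


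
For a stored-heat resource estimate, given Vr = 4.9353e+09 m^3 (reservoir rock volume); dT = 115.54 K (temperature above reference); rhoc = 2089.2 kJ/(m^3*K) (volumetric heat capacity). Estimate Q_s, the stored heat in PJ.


Q_s = Vr * rhoc * dT / 1e12
Q_s = 4.9353e+09 * 2089.2 * 115.54 / 1e12
Q_s = 1191.3 PJ


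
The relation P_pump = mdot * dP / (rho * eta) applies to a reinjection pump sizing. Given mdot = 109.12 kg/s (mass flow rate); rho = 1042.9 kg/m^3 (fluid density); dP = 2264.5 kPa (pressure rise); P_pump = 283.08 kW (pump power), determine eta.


eta = mdot * dP / (rho * P_pump)
eta = 109.12 * 2264.5 / (1042.9 * 283.08)
eta = 0.83700


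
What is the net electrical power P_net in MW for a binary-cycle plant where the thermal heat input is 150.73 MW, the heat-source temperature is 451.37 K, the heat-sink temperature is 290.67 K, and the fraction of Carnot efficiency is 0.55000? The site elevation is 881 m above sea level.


Step 1: eta = (1 - Tc/Th)*f = (1 - 290.67/451.37)*0.55 = 0.1958150
Step 2: P_net = eta * Q_in = 0.1958150 * 150.73 = 29.515 MW
P_net = 29.515 MW


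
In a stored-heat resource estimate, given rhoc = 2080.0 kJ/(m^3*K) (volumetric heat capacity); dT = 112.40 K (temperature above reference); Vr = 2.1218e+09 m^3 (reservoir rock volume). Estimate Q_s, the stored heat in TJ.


Q_s = Vr * rhoc * dT / 1e12
Q_s = 2.1218e+09 * 2080.0 * 112.40 / 1e12
Q_s = 496.0599 PJ
Convert: 496.0599 PJ * 1000.0 = 4.9606e+05 TJ
Q_s = 4.9606e+05 TJ


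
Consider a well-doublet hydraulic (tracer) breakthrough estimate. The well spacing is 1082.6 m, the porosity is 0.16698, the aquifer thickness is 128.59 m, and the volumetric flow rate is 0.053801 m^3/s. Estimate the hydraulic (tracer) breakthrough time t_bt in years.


t_bt = pi * hr * phi * L^2 / (3 * Qv) / (365.25*86400)
t_bt = pi * 128.59 * 0.16698 * 1082.6^2 / (3 * 0.053801) / (365.25*86400)
t_bt = 15.522 years


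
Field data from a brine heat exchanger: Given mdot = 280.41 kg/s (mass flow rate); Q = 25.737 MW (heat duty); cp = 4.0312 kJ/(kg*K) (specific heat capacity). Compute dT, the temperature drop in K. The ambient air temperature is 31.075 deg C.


dT = Q * 1000 / (mdot * cp)
dT = 25.737 * 1000 / (280.41 * 4.0312)
dT = 22.768 K


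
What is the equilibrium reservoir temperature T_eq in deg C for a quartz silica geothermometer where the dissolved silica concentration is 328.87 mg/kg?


T_eq = 1309 / (5.19 - log10(SiO2)) - 273.15
T_eq = 1309 / (5.19 - log10(328.87)) - 273.15
T_eq = 216.57 deg C


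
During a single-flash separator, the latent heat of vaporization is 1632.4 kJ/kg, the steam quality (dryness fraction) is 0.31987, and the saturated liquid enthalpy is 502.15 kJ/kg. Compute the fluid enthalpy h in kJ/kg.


h = hf + x * hfg
h = 502.15 + 0.31987 * 1632.4
h = 1024.3 kJ/kg


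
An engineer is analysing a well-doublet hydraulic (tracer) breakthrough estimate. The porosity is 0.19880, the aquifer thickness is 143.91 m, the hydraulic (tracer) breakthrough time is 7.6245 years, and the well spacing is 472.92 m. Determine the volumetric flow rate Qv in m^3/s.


Qv = pi*hr*phi*L^2 / (3*t_bt*365.25*86400)
Qv = pi*143.91*0.19880*472.92^2 / (3*7.6245*365.25*86400)
Qv = 0.027848 m^3/s


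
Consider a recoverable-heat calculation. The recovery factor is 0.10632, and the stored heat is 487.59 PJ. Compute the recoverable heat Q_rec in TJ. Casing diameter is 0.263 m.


Q_rec = Q_s * RF
Q_rec = 487.59 * 0.10632
Q_rec = 51.84057 PJ
Convert: 51.84057 PJ * 1000.0 = 51841 TJ
Q_rec = 51841 TJ


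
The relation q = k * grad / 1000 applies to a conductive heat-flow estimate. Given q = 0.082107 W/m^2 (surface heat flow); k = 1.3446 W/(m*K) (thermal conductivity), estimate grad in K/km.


grad = q * 1000 / k
grad = 0.082107 * 1000 / 1.3446
grad = 61.06426 deg C/km
Convert: 61.06426 deg C/km * 1.0 = 61.064 K/km
grad = 61.064 K/km


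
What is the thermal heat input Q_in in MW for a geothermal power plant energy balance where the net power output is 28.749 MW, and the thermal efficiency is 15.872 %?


Q_in = W_net / (eta / 100)
Q_in = 28.749 / (15.872 / 100)
Q_in = 181.13 MW


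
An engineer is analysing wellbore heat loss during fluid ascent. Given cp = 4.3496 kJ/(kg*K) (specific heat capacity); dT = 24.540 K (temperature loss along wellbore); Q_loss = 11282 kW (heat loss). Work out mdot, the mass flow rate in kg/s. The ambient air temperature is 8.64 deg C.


mdot = Q_loss / (cp * dT)
mdot = 11282 / (4.3496 * 24.540)
mdot = 105.70 kg/s


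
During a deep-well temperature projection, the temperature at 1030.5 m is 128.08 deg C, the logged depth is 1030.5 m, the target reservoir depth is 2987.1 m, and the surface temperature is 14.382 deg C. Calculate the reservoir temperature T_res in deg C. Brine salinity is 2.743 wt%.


Step 1: grad = (T_d1 - T_surf)/d1 * 1000 = (128.08 - 14.382)/1030.5 * 1000 = 110.3328 deg C/km
Step 2: T_res = T_surf + grad*d2/1000 = 14.382 + 110.3328*2987.1/1000 = 343.96 deg C
T_res = 343.96 deg C


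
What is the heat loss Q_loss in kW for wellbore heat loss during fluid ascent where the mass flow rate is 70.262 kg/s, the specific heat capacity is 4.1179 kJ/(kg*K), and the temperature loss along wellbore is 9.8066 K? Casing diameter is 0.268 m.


Q_loss = mdot * cp * dT
Q_loss = 70.262 * 4.1179 * 9.8066
Q_loss = 2837.4 kW


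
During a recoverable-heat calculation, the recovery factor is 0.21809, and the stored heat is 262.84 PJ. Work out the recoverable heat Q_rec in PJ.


Q_rec = Q_s * RF
Q_rec = 262.84 * 0.21809
Q_rec = 57.323 PJ


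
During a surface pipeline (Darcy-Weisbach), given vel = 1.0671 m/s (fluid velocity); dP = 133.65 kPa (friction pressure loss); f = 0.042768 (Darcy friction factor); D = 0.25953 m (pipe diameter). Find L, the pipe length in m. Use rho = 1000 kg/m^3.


L = dP*1000*D / (f*rho*vel^2/2)
L = 133.65*1000*0.25953 / (0.042768*1000*1.0671^2/2)
L = 1424.5 m


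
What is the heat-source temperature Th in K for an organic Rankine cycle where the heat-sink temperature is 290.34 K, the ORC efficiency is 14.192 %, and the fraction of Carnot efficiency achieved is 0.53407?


Th = Tc / (1 - (eta_orc/100)/f)
Th = 290.34 / (1 - (14.192/100)/0.53407)
Th = 395.41 K


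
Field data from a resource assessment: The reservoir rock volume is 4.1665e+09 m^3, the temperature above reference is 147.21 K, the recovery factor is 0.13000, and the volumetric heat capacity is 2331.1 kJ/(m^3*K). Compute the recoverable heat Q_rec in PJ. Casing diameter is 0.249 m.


Step 1: Q_s = Vr*rhoc*dT/1e12 = 4.1665e+09*2331.1*147.21/1e12 = 1429.781 PJ
Step 2: Q_rec = Q_s * RF = 1429.781 * 0.13 = 185.87 PJ
Q_rec = 185.87 PJ


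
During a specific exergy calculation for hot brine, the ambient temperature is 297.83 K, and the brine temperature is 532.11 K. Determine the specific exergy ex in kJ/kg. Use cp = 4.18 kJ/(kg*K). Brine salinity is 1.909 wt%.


ex = cp * ((T_b - T_0) - T_0 * ln(T_b/T_0))
ex = 4.18 * ((532.11 - 297.83) - 297.83 * ln(532.11/297.83))
ex = 256.82 kJ/kg


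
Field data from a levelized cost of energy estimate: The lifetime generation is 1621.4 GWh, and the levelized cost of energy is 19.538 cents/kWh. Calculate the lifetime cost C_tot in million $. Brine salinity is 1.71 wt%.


C_tot = LCOE / 100 * E_tot
C_tot = 19.538 / 100 * 1621.4
C_tot = 316.79 million $


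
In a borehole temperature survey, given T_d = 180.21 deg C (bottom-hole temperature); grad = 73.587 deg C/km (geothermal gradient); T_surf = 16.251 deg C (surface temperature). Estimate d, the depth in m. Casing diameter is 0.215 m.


d = (T_d - T_surf) / grad * 1000
d = (180.21 - 16.251) / 73.587 * 1000
d = 2228.1 m


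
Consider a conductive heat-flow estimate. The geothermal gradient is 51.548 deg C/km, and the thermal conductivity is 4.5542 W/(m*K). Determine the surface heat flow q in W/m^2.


q = k * grad / 1000
q = 4.5542 * 51.548 / 1000
q = 0.23476 W/m^2


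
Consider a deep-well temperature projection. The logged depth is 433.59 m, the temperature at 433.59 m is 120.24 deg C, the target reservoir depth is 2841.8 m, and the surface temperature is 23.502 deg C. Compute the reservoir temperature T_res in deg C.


Step 1: grad = (T_d1 - T_surf)/d1 * 1000 = (120.24 - 23.502)/433.59 * 1000 = 223.1094 deg C/km
Step 2: T_res = T_surf + grad*d2/1000 = 23.502 + 223.1094*2841.8/1000 = 657.53 deg C
T_res = 657.53 deg C


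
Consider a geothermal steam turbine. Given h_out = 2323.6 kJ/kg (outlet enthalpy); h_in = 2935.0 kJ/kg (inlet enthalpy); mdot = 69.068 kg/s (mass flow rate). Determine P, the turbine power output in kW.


P = mdot * (h_in - h_out) / 1000
P = 69.068 * (2935.0 - 2323.6) / 1000
P = 42.22818 MW
Convert: 42.22818 MW * 1000.0 = 42228 kW
P = 42228 kW


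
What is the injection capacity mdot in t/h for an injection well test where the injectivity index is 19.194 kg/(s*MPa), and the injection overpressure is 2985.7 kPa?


mdot = II * dP / 1000
mdot = 19.194 * 2985.7 / 1000
mdot = 57.30753 kg/s
Convert: 57.30753 kg/s * 3.6 = 206.31 t/h
mdot = 206.31 t/h


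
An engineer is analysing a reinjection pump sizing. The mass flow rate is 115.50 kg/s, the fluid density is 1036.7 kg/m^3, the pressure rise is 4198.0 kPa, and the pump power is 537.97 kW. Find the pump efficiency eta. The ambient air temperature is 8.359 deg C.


eta = mdot * dP / (rho * P_pump)
eta = 115.50 * 4198.0 / (1036.7 * 537.97)
eta = 0.86939


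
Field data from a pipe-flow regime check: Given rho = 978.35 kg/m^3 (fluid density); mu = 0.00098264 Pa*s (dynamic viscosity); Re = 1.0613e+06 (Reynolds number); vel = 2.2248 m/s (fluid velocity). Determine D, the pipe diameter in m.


D = Re * mu / (rho * vel)
D = 1.0613e+06 * 0.00098264 / (978.35 * 2.2248)
D = 0.47912 m


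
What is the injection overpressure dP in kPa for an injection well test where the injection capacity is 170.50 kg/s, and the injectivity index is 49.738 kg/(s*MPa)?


dP = mdot * 1000 / II
dP = 170.50 * 1000 / 49.738
dP = 3428.0 kPa


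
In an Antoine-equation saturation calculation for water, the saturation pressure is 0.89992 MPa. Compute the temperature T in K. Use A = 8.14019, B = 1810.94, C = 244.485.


T = B / (A - log10(P_sat * 760 / 0.101325)) - C
T = 1810.94 / (8.14019 - log10(0.89992 * 760 / 0.101325)) - 244.485
T = 175.6000 deg C
Convert to K: 175.6000 + 273.15 = 448.75 K
T = 448.75 K


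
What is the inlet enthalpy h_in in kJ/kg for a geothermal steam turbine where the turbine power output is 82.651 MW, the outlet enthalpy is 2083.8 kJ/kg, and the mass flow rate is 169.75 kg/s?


h_in = h_out + P * 1000 / mdot
h_in = 2083.8 + 82.651 * 1000 / 169.75
h_in = 2570.7 kJ/kg


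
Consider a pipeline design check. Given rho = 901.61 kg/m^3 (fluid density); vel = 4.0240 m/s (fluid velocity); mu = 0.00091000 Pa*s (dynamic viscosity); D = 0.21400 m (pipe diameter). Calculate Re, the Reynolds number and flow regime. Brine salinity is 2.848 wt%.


Step 1: Re = rho*vel*D/mu = 901.61*4.024*0.214/0.00091 = 8.5320e+05
Step 2: Re = 8.5320e+05 > 4000, so flow is turbulent.
Re = 8.5320e+05 (turbulent)


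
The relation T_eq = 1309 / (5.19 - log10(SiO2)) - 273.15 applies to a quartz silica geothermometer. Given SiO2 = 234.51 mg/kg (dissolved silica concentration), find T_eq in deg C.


T_eq = 1309 / (5.19 - log10(SiO2)) - 273.15
T_eq = 1309 / (5.19 - log10(234.51)) - 273.15
T_eq = 191.06 deg C


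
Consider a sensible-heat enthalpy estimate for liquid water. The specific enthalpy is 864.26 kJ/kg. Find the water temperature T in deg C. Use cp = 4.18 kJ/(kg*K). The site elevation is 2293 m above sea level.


T = h / cp
T = 864.26 / 4.18
T = 206.76 deg C


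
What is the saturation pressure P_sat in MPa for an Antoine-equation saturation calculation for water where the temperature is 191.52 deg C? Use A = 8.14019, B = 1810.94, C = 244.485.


P_sat = 10^(A - B/(C + T)) / 760 * 0.101325
P_sat = 10^(8.14019 - 1810.94/(244.485 + 191.52)) / 760 * 0.101325
P_sat = 1.2930 MPa


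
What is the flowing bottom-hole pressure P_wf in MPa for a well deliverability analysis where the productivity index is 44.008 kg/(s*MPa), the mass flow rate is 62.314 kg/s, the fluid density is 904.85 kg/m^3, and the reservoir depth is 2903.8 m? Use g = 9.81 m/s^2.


Step 1: P_i = rho*g*h/1e6 = 904.85*9.81*2903.8/1e6 = 25.77581 MPa
Step 2: P_wf = P_i - mdot/PI = 25.77581 - 62.314/44.008 = 24.360 MPa
P_wf = 24.360 MPa


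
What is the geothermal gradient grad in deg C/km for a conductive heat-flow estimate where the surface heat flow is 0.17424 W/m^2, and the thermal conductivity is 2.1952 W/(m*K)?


grad = q * 1000 / k
grad = 0.17424 * 1000 / 2.1952
grad = 79.373 deg C/km


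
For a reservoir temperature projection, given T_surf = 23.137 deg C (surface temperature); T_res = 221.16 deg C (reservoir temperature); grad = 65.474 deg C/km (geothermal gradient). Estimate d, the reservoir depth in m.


d = (T_res - T_surf) / grad * 1000
d = (221.16 - 23.137) / 65.474 * 1000
d = 3024.5 m


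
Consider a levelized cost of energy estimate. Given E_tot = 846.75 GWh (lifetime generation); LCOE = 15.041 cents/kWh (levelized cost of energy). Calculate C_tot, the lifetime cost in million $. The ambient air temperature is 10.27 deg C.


C_tot = LCOE / 100 * E_tot
C_tot = 15.041 / 100 * 846.75
C_tot = 127.36 million $


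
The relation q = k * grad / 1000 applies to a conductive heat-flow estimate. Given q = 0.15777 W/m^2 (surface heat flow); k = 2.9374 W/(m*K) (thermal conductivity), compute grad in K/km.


grad = q * 1000 / k
grad = 0.15777 * 1000 / 2.9374
grad = 53.71076 deg C/km
Convert: 53.71076 deg C/km * 1.0 = 53.711 K/km
grad = 53.711 K/km


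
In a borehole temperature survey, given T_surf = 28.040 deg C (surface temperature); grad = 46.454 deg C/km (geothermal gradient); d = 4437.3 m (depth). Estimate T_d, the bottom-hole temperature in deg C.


T_d = T_surf + grad * d / 1000
T_d = 28.040 + 46.454 * 4437.3 / 1000
T_d = 234.17 deg C


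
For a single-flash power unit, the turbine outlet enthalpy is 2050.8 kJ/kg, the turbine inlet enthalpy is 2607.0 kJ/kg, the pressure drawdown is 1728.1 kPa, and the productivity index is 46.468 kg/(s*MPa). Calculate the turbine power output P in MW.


Step 1: mdot = PI * dP / 1000 = 46.468 * 1728.1 / 1000 = 80.30135 kg/s
Step 2: P = mdot*(h_in - h_out)/1000 = 80.30135*(2607.0 - 2050.8)/1000 = 44.664 MW
P = 44.664 MW


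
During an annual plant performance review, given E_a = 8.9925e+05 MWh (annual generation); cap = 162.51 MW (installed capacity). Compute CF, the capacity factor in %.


CF = E_a / (cap * 8760) * 100
CF = 8.9925e+05 / (162.51 * 8760) * 100
CF = 63.168 %


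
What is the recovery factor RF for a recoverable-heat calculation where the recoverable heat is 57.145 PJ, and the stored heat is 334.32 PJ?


RF = Q_rec / Q_s
RF = 57.145 / 334.32
RF = 0.17093


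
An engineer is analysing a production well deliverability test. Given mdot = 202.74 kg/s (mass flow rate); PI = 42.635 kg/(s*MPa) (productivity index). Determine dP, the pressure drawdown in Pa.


dP = mdot * 1000 / PI
dP = 202.74 * 1000 / 42.635
dP = 4755.248 kPa
Convert: 4755.248 kPa * 1000.0 = 4.7552e+06 Pa
dP = 4.7552e+06 Pa


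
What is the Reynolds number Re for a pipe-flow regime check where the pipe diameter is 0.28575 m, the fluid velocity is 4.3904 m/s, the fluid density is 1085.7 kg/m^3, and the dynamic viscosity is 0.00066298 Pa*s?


Re = rho * vel * D / mu
Re = 1085.7 * 4.3904 * 0.28575 / 0.00066298
Re = 2.0545e+06


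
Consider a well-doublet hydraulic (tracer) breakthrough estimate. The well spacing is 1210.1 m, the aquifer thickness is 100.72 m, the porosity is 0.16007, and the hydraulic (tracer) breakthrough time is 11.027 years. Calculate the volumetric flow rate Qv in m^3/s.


Qv = pi*hr*phi*L^2 / (3*t_bt*365.25*86400)
Qv = pi*100.72*0.16007*1210.1^2 / (3*11.027*365.25*86400)
Qv = 0.071045 m^3/s


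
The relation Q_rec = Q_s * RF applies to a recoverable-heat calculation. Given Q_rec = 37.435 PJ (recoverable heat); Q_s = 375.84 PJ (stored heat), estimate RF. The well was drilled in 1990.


RF = Q_rec / Q_s
RF = 37.435 / 375.84
RF = 0.099604


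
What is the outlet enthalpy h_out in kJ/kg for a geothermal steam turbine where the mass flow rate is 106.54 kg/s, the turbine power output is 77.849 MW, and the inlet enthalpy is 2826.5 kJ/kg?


h_out = h_in - P * 1000 / mdot
h_out = 2826.5 - 77.849 * 1000 / 106.54
h_out = 2095.8 kJ/kg


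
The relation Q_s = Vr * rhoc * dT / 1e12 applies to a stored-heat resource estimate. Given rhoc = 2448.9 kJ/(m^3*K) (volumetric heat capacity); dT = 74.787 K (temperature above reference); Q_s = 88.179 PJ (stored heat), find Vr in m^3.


Vr = Q_s * 1e12 / (rhoc * dT)
Vr = 88.179 * 1e12 / (2448.9 * 74.787)
Vr = 4.8147e+08 m^3


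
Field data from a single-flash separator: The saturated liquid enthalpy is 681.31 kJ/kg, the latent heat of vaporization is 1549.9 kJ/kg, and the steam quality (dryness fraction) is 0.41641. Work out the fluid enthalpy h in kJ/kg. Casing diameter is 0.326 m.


h = hf + x * hfg
h = 681.31 + 0.41641 * 1549.9
h = 1326.7 kJ/kg


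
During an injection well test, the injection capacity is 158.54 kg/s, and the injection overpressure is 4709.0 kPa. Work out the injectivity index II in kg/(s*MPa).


II = mdot * 1000 / dP
II = 158.54 * 1000 / 4709.0
II = 33.667 kg/(s*MPa)


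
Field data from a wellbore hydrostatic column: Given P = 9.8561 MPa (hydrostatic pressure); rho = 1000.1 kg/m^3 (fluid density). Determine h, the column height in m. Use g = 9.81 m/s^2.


h = P * 1e6 / (g * rho)
h = 9.8561 * 1e6 / (9.81 * 1000.1)
h = 1004.6 m


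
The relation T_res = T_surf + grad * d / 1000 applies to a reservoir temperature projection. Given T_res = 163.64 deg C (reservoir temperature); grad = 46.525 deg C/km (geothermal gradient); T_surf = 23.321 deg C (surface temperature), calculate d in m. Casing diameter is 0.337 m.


d = (T_res - T_surf) / grad * 1000
d = (163.64 - 23.321) / 46.525 * 1000
d = 3016.0 m


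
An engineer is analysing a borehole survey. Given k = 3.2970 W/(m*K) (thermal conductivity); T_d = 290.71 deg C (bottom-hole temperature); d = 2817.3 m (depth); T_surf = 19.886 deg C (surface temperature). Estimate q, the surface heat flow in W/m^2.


Step 1: grad = (T_d - T_surf)/d * 1000 = (290.71 - 19.886)/2817.3 * 1000 = 96.12892 deg C/km
Step 2: q = k * grad / 1000 = 3.297 * 96.12892 / 1000 = 0.31694 W/m^2
q = 0.31694 W/m^2


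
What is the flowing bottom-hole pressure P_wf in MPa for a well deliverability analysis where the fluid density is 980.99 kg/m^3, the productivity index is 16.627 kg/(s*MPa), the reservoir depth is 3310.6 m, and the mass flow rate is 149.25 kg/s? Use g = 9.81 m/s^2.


Step 1: P_i = rho*g*h/1e6 = 980.99*9.81*3310.6/1e6 = 31.85960 MPa
Step 2: P_wf = P_i - mdot/PI = 31.85960 - 149.25/16.627 = 22.883 MPa
P_wf = 22.883 MPa


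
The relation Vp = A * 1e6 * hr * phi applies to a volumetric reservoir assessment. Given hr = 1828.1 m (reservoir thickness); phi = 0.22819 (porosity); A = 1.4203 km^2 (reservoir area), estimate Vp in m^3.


Vp = A * 1e6 * hr * phi
Vp = 1.4203 * 1e6 * 1828.1 * 0.22819
Vp = 5.9248e+08 m^3


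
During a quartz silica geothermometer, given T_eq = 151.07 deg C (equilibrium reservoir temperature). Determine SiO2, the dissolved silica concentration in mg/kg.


SiO2 = 10^(5.19 - 1309/(T_eq + 273.15))
SiO2 = 10^(5.19 - 1309/(151.07 + 273.15))
SiO2 = 127.16 mg/kg


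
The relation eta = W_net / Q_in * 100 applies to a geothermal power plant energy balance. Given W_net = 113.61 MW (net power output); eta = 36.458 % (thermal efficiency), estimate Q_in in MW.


Q_in = W_net / (eta / 100)
Q_in = 113.61 / (36.458 / 100)
Q_in = 311.62 MW


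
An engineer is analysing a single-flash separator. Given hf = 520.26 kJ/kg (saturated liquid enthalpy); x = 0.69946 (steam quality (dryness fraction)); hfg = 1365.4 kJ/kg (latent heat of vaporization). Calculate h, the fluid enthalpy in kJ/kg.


h = hf + x * hfg
h = 520.26 + 0.69946 * 1365.4
h = 1475.3 kJ/kg


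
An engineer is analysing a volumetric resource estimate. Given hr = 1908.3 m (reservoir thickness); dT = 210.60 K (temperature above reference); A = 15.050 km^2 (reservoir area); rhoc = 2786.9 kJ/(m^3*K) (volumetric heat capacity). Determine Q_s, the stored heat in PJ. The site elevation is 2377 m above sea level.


Step 1: Vr = A*1e6*hr = 15.05*1e6*1908.3 = 2.871992e+10 m^3
Step 2: Q_s = Vr*rhoc*dT/1e12 = 2.871992e+10*2786.9*210.6/1e12 = 16856 PJ
Q_s = 16856 PJ


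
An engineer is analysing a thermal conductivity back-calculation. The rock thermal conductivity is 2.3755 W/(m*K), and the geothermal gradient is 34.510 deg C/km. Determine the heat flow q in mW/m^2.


q = k * grad / 1000
q = 2.3755 * 34.510 / 1000
q = 0.08197850 W/m^2
Convert: 0.08197850 W/m^2 * 1000.0 = 81.978 mW/m^2
q = 81.978 mW/m^2


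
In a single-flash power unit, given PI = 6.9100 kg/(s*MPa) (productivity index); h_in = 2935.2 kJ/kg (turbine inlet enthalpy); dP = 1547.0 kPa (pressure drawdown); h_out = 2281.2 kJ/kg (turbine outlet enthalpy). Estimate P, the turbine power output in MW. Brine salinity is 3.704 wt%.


Step 1: mdot = PI * dP / 1000 = 6.91 * 1547.0 / 1000 = 10.68977 kg/s
Step 2: P = mdot*(h_in - h_out)/1000 = 10.68977*(2935.2 - 2281.2)/1000 = 6.9911 MW
P = 6.9911 MW


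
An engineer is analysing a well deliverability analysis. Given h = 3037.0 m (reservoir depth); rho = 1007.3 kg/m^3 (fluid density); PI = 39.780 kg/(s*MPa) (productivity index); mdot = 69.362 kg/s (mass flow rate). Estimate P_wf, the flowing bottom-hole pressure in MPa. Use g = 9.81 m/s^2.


Step 1: P_i = rho*g*h/1e6 = 1007.3*9.81*3037.0/1e6 = 30.01046 MPa
Step 2: P_wf = P_i - mdot/PI = 30.01046 - 69.362/39.78 = 28.267 MPa
P_wf = 28.267 MPa


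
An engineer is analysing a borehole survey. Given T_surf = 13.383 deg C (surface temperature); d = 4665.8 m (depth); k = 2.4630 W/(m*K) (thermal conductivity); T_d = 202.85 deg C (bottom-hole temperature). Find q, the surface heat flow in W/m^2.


Step 1: grad = (T_d - T_surf)/d * 1000 = (202.85 - 13.383)/4665.8 * 1000 = 40.60761 deg C/km
Step 2: q = k * grad / 1000 = 2.463 * 40.60761 / 1000 = 0.10002 W/m^2
q = 0.10002 W/m^2


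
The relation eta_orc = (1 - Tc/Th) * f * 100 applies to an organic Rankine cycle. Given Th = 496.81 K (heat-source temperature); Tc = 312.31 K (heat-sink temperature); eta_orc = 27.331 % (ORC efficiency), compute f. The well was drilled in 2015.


f = (eta_orc/100) / (1 - Tc/Th)
f = (27.331/100) / (1 - 312.31/496.81)
f = 0.73595


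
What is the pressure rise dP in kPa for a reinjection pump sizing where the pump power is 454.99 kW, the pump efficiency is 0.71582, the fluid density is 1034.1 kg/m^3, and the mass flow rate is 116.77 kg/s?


dP = P_pump * rho * eta / mdot
dP = 454.99 * 1034.1 * 0.71582 / 116.77
dP = 2884.3 kPa


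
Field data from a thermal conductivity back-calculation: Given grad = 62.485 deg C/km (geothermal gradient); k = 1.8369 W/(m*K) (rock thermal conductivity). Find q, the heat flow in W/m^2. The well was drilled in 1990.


q = k * grad / 1000
q = 1.8369 * 62.485 / 1000
q = 0.11478 W/m^2


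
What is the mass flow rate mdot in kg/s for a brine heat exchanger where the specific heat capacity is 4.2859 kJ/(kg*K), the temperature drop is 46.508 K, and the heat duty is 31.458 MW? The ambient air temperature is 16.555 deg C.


mdot = Q * 1000 / (cp * dT)
mdot = 31.458 * 1000 / (4.2859 * 46.508)
mdot = 157.82 kg/s


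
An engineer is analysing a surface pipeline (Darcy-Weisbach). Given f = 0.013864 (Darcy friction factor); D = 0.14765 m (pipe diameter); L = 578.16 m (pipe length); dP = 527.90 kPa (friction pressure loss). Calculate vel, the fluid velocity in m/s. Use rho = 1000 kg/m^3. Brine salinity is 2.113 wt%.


vel = sqrt(dP*1000*2*D / (f*L*rho))
vel = sqrt(527.90*1000*2*0.14765 / (0.013864*578.16*1000))
vel = 4.4100 m/s


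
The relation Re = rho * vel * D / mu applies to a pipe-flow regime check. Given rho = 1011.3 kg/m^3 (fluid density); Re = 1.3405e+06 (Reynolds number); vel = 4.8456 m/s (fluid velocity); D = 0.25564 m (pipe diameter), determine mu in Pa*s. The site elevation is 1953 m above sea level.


mu = rho * vel * D / Re
mu = 1011.3 * 4.8456 * 0.25564 / 1.3405e+06
mu = 0.00093452 Pa*s


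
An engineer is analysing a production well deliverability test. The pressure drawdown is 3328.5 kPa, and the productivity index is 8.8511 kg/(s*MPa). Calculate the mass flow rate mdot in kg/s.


mdot = PI * dP / 1000
mdot = 8.8511 * 3328.5 / 1000
mdot = 29.461 kg/s


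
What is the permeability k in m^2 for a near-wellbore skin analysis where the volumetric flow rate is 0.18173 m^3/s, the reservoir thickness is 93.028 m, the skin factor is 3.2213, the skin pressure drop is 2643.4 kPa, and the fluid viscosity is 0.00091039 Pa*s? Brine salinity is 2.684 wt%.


k = S*q*mu / (2*pi*dP_s*1000*hr)
k = 3.2213*0.18173*0.00091039 / (2*pi*2643.4*1000*93.028)
k = 3.4493e-13 m^2


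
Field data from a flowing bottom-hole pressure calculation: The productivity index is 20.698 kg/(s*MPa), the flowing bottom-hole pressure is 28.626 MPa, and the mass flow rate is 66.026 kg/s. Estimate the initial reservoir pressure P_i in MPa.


P_i = P_wf + mdot / PI
P_i = 28.626 + 66.026 / 20.698
P_i = 31.816 MPa


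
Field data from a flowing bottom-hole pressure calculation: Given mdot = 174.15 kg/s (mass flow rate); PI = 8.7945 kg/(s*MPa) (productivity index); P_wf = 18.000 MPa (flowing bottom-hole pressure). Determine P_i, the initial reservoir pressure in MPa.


P_i = P_wf + mdot / PI
P_i = 18.000 + 174.15 / 8.7945
P_i = 37.802 MPa


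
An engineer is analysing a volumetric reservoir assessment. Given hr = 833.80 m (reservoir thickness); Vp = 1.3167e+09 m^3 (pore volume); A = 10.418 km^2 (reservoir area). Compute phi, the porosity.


phi = Vp / (A * 1e6 * hr)
phi = 1.3167e+09 / (10.418 * 1e6 * 833.80)
phi = 0.15158


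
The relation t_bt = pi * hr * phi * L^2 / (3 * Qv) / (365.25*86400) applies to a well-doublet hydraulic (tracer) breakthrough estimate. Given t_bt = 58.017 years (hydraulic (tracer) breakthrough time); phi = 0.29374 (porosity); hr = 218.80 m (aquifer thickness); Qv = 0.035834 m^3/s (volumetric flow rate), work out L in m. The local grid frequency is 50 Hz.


L = sqrt(t_bt*365.25*86400*3*Qv / (pi*hr*phi))
L = sqrt(58.017*365.25*86400*3*0.035834 / (pi*218.80*0.29374))
L = 987.32 m


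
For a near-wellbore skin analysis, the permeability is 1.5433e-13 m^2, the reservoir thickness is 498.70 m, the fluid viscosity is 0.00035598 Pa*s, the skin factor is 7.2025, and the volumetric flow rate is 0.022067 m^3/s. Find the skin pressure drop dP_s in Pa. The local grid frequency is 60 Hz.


dP_s = S * q * mu / (2*pi*k*hr) / 1000
dP_s = 7.2025 * 0.022067 * 0.00035598 / (2*pi*1.5433e-13*498.70) / 1000
dP_s = 116.9991 kPa
Convert: 116.9991 kPa * 1000.0 = 1.1700e+05 Pa
dP_s = 1.1700e+05 Pa


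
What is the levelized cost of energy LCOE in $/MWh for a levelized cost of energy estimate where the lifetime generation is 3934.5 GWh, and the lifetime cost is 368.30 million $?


LCOE = C_tot / E_tot * 100
LCOE = 368.30 / 3934.5 * 100
LCOE = 9.360783 cents/kWh
Convert: 9.360783 cents/kWh * 10.0 = 93.608 $/MWh
LCOE = 93.608 $/MWh


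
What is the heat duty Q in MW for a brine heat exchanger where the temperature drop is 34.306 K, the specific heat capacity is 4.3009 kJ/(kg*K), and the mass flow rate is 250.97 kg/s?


Q = mdot * cp * dT / 1000
Q = 250.97 * 4.3009 * 34.306 / 1000
Q = 37.030 MW
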